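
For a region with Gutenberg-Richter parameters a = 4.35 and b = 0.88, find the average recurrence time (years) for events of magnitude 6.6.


log10(N) = 4.35 - 0.88*6.6 = -1.458
N = 10^-1.458 = 0.034834
T = 1/N = 1/0.034834 = 28.7078 years

28.7078


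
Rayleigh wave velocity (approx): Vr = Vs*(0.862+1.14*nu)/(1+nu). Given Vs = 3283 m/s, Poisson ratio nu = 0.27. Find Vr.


Numerator factor = 0.862 + 1.14*0.27 = 1.1698
Denominator = 1 + 0.27 = 1.27
Vr = 3283 * 1.1698 / 1.27 = 3023.98 m/s

3023.98


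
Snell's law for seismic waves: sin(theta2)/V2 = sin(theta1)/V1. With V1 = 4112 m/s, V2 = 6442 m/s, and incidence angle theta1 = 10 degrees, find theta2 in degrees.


sin(theta1) = sin(10 deg) = 0.173648
sin(theta2) = V2/V1 * sin(theta1) = 6442/4112 * 0.173648 = 0.272043
theta2 = arcsin(0.272043) = 15.7859 degrees

15.7859


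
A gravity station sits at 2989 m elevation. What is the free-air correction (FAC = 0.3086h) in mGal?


FAC = 0.3086 * h
= 0.3086 * 2989
= 922.4054 mGal

922.4054


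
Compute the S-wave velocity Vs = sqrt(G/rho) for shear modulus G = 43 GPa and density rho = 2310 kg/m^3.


Convert G to Pa: G = 43e9 Pa
Compute G/rho = 43e9 / 2310 = 18614718.6147
Vs = sqrt(18614718.6147) = 4314.48 m/s

4314.48


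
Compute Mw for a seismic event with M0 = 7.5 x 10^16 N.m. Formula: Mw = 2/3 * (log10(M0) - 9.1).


log10(M0) = log10(7.5 x 10^16) = 16.8751
Mw = 2/3 * (16.8751 - 9.1)
= 2/3 * 7.7751
= 5.18

5.18


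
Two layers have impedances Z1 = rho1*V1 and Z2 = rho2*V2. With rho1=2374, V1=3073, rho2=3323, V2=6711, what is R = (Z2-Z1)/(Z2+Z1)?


Z1 = 2374 * 3073 = 7295302
Z2 = 3323 * 6711 = 22300653
R = (22300653 - 7295302) / (22300653 + 7295302) = 15005351 / 29595955 = 0.507

0.507


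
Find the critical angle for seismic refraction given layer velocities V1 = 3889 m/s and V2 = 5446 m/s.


V1/V2 = 3889/5446 = 0.714102
theta_c = arcsin(0.714102) = 45.5697 degrees

45.5697


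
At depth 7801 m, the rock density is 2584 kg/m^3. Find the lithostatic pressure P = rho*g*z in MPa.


P = rho * g * z / 1e6
= 2584 * 9.81 * 7801 / 1e6
= 197747861.04 / 1e6
= 197.7479 MPa

197.7479


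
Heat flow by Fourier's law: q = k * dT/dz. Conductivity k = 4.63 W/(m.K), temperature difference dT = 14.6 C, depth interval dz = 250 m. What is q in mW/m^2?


q = k * dT / dz * 1000
= 4.63 * 14.6 / 250 * 1000
= 0.270392 * 1000
= 270.392 mW/m^2

270.392


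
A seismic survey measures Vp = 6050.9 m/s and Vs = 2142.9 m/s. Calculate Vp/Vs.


Vp/Vs = 6050.9 / 2142.9
= 2.8237

2.8237


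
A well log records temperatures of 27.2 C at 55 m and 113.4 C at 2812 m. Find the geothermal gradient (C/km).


dT = 113.4 - 27.2 = 86.2 C
dz = 2812 - 55 = 2757 m
gradient = dT/dz * 1000 = 86.2/2757 * 1000 = 31.2659 C/km

31.2659


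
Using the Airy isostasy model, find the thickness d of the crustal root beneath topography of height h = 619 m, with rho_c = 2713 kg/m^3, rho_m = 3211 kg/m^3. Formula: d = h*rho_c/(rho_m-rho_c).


rho_m - rho_c = 3211 - 2713 = 498
d = 619 * 2713 / 498
= 1679347 / 498
= 3372.18 m

3372.18


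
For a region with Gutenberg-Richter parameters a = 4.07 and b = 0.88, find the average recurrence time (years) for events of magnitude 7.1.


log10(N) = 4.07 - 0.88*7.1 = -2.178
N = 10^-2.178 = 0.006637
T = 1/N = 1/0.006637 = 150.6607 years

150.6607


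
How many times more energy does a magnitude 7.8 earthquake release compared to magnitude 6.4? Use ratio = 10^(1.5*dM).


M2 - M1 = 7.8 - 6.4 = 1.4
1.5 * 1.4 = 2.1
ratio = 10^2.1 = 125.89

125.89


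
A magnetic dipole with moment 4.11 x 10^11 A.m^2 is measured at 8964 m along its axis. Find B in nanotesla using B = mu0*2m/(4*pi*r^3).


m = 4.11 x 10^11 = 411000000000 A.m^2
2m = 822000000000 A.m^2
r^3 = 8964^3 = 720286945344
B = (4pi*10^-7) * 822000000000 / (4*pi * 720286945344) * 1e9
= 1032955.6645 / 9051392703877.37 * 1e9
= 114.1212 nT

114.1212


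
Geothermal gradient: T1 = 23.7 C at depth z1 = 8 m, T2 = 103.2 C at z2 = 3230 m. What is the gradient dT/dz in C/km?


dT = 103.2 - 23.7 = 79.5 C
dz = 3230 - 8 = 3222 m
gradient = dT/dz * 1000 = 79.5/3222 * 1000 = 24.6741 C/km

24.6741


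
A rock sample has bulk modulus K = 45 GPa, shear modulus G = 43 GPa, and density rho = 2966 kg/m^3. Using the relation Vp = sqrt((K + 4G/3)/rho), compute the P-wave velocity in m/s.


First compute the effective modulus:
K + 4G/3 = 45e9 + 4*43e9/3 = 102333333333.33 Pa
Then divide by density:
102333333333.33 / 2966 = 34502135.3113 Pa/(kg/m^3)
Take the square root:
Vp = sqrt(34502135.3113) = 5873.85 m/s

5873.85


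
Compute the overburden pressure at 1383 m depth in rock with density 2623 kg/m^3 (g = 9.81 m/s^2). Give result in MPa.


P = rho * g * z / 1e6
= 2623 * 9.81 * 1383 / 1e6
= 35586844.29 / 1e6
= 35.5868 MPa

35.5868


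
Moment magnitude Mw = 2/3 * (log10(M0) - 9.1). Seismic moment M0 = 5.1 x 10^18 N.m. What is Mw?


log10(M0) = log10(5.1 x 10^18) = 18.7076
Mw = 2/3 * (18.7076 - 9.1)
= 2/3 * 9.6076
= 6.41

6.41


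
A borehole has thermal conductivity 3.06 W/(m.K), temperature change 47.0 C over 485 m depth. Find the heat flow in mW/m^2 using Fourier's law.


q = k * dT / dz * 1000
= 3.06 * 47.0 / 485 * 1000
= 0.296536 * 1000
= 296.5361 mW/m^2

296.5361


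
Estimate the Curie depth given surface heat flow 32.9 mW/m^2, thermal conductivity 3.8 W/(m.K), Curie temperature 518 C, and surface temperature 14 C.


T_Curie - T_surf = 518 - 14 = 504 C
Convert q to W/m^2: 32.9 mW/m^2 = 0.0329 W/m^2
d = 504 * 3.8 / 0.0329 = 58212.77 m

58212.77


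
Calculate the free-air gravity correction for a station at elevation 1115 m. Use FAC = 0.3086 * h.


FAC = 0.3086 * h
= 0.3086 * 1115
= 344.089 mGal

344.089


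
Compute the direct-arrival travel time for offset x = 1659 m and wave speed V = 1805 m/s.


t = x / V
= 1659 / 1805
= 0.9191 s

0.9191


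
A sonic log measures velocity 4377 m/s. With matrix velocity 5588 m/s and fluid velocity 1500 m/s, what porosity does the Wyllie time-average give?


1/V - 1/Vm = 1/4377 - 1/5588 = 4.951e-05
1/Vf - 1/Vm = 1/1500 - 1/5588 = 0.00048771
phi = 4.951e-05 / 0.00048771 = 0.1015

0.1015


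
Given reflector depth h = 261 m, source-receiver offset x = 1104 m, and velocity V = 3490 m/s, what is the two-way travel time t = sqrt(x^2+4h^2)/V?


x^2 + 4h^2 = 1104^2 + 4*261^2 = 1218816 + 272484 = 1491300
sqrt(1491300) = 1221.1879
t = 1221.1879 / 3490 = 0.3499 s

0.3499


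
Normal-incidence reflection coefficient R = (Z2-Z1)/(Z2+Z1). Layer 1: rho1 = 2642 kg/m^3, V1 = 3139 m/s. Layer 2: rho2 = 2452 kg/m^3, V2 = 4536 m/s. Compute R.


Z1 = 2642 * 3139 = 8293238
Z2 = 2452 * 4536 = 11122272
R = (11122272 - 8293238) / (11122272 + 8293238) = 2829034 / 19415510 = 0.1457

0.1457


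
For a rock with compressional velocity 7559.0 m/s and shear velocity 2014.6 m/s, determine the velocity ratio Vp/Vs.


Vp/Vs = 7559.0 / 2014.6
= 3.7521

3.7521


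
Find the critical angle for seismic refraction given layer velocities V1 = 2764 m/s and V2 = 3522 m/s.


V1/V2 = 2764/3522 = 0.784781
theta_c = arcsin(0.784781) = 51.7005 degrees

51.7005


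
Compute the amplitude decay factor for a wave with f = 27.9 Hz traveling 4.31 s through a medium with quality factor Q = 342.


pi*f*t/Q = pi*27.9*4.31/342 = 1.104601
A/A0 = exp(-1.104601) = 0.331343

0.331343


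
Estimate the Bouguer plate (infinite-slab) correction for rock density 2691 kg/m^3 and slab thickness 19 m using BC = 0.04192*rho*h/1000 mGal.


BC = 0.04192 * rho * h / 1000
= 0.04192 * 2691 * 19 / 1000
= 2.1433 mGal

2.1433


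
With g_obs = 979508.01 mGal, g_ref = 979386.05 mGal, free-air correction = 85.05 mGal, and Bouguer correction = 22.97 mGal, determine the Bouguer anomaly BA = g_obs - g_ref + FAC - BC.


BA = g_obs - g_ref + FAC - BC
= 979508.01 - 979386.05 + 85.05 - 22.97
= 184.04 mGal

184.04


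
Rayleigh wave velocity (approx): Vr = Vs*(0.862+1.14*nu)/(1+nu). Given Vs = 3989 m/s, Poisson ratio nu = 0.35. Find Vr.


Numerator factor = 0.862 + 1.14*0.35 = 1.261
Denominator = 1 + 0.35 = 1.35
Vr = 3989 * 1.261 / 1.35 = 3726.02 m/s

3726.02


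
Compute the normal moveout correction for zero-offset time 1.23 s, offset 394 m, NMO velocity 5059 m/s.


x/Vnmo = 394/5059 = 0.077881
(x/Vnmo)^2 = 0.006065
t0^2 = 1.5129
sqrt(1.5129 + 0.006065) = 1.232463
dt = 1.232463 - 1.23 = 0.002463

0.002463


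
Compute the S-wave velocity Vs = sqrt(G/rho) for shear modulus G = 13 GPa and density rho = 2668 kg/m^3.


Convert G to Pa: G = 13e9 Pa
Compute G/rho = 13e9 / 2668 = 4872563.7181
Vs = sqrt(4872563.7181) = 2207.39 m/s

2207.39


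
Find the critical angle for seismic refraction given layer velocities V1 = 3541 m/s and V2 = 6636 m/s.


V1/V2 = 3541/6636 = 0.533605
theta_c = arcsin(0.533605) = 32.2493 degrees

32.2493


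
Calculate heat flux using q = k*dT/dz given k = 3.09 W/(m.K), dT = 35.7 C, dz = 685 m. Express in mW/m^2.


q = k * dT / dz * 1000
= 3.09 * 35.7 / 685 * 1000
= 0.161041 * 1000
= 161.0409 mW/m^2

161.0409


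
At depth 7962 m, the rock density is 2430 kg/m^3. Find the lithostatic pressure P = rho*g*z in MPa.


P = rho * g * z / 1e6
= 2430 * 9.81 * 7962 / 1e6
= 189800544.6 / 1e6
= 189.8005 MPa

189.8005


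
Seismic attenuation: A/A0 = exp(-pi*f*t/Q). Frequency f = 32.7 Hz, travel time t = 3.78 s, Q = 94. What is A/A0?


pi*f*t/Q = pi*32.7*3.78/94 = 4.131061
A/A0 = exp(-4.131061) = 0.016066

0.016066


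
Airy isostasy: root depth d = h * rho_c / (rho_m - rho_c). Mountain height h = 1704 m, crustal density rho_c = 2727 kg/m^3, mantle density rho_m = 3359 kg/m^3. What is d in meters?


rho_m - rho_c = 3359 - 2727 = 632
d = 1704 * 2727 / 632
= 4646808 / 632
= 7352.54 m

7352.54


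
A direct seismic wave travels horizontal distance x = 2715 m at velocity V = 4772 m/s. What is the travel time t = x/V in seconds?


t = x / V
= 2715 / 4772
= 0.5689 s

0.5689


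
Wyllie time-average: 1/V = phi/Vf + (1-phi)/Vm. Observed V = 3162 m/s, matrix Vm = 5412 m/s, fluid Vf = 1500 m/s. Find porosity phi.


1/V - 1/Vm = 1/3162 - 1/5412 = 0.00013148
1/Vf - 1/Vm = 1/1500 - 1/5412 = 0.00048189
phi = 0.00013148 / 0.00048189 = 0.2728

0.2728


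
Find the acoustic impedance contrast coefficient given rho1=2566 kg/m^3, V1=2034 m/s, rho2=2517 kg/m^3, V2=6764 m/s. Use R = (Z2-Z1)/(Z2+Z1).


Z1 = 2566 * 2034 = 5219244
Z2 = 2517 * 6764 = 17024988
R = (17024988 - 5219244) / (17024988 + 5219244) = 11805744 / 22244232 = 0.5307

0.5307


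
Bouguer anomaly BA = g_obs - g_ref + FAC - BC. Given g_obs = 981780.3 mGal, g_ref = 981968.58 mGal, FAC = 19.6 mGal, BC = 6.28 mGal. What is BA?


BA = g_obs - g_ref + FAC - BC
= 981780.3 - 981968.58 + 19.6 - 6.28
= -174.96 mGal

-174.96


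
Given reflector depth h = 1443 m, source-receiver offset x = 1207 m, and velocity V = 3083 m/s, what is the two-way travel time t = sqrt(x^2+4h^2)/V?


x^2 + 4h^2 = 1207^2 + 4*1443^2 = 1456849 + 8328996 = 9785845
sqrt(9785845) = 3128.2335
t = 3128.2335 / 3083 = 1.0147 s

1.0147


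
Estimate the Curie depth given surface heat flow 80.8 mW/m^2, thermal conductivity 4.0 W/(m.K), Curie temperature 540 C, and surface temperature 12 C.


T_Curie - T_surf = 540 - 12 = 528 C
Convert q to W/m^2: 80.8 mW/m^2 = 0.0808 W/m^2
d = 528 * 4.0 / 0.0808 = 26138.61 m

26138.61


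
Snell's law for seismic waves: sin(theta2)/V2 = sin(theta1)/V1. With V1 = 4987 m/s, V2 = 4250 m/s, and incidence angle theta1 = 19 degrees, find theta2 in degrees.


sin(theta1) = sin(19 deg) = 0.325568
sin(theta2) = V2/V1 * sin(theta1) = 4250/4987 * 0.325568 = 0.277454
theta2 = arcsin(0.277454) = 16.1083 degrees

16.1083


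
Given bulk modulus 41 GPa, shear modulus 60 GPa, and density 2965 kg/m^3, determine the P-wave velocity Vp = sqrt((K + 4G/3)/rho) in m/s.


First compute the effective modulus:
K + 4G/3 = 41e9 + 4*60e9/3 = 121000000000.0 Pa
Then divide by density:
121000000000.0 / 2965 = 40809443.5076 Pa/(kg/m^3)
Take the square root:
Vp = sqrt(40809443.5076) = 6388.23 m/s

6388.23


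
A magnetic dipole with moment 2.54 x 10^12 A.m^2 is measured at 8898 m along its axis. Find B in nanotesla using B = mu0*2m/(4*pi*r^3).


m = 2.54 x 10^12 = 2540000000000 A.m^2
2m = 5080000000000 A.m^2
r^3 = 8898^3 = 704493846792
B = (4pi*10^-7) * 5080000000000 / (4*pi * 704493846792) * 1e9
= 6383716.272094 / 8852930774323.84 * 1e9
= 721.0851 nT

721.0851


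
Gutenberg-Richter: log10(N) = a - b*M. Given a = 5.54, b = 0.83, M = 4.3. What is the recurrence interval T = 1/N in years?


log10(N) = 5.54 - 0.83*4.3 = 1.971
N = 10^1.971 = 93.540567
T = 1/N = 1/93.540567 = 0.0107 years

0.0107


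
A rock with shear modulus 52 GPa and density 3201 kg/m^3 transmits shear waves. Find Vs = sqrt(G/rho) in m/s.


Convert G to Pa: G = 52e9 Pa
Compute G/rho = 52e9 / 3201 = 16244923.4614
Vs = sqrt(16244923.4614) = 4030.5 m/s

4030.5


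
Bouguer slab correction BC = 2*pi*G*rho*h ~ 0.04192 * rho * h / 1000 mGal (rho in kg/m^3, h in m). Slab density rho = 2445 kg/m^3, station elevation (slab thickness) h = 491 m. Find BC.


BC = 0.04192 * rho * h / 1000
= 0.04192 * 2445 * 491 / 1000
= 50.3248 mGal

50.3248


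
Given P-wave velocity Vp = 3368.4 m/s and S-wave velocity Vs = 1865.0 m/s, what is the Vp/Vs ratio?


Vp/Vs = 3368.4 / 1865.0
= 1.8061

1.8061


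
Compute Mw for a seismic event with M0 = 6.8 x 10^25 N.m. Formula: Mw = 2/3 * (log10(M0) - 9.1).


log10(M0) = log10(6.8 x 10^25) = 25.8325
Mw = 2/3 * (25.8325 - 9.1)
= 2/3 * 16.7325
= 11.16

11.16


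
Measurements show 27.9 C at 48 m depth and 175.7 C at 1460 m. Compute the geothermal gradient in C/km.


dT = 175.7 - 27.9 = 147.8 C
dz = 1460 - 48 = 1412 m
gradient = dT/dz * 1000 = 147.8/1412 * 1000 = 104.6742 C/km

104.6742


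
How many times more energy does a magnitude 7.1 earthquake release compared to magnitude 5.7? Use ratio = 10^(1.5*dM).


M2 - M1 = 7.1 - 5.7 = 1.4
1.5 * 1.4 = 2.1
ratio = 10^2.1 = 125.89

125.89


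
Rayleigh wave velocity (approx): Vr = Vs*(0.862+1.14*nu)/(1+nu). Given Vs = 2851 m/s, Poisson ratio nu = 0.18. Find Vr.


Numerator factor = 0.862 + 1.14*0.18 = 1.0672
Denominator = 1 + 0.18 = 1.18
Vr = 2851 * 1.0672 / 1.18 = 2578.46 m/s

2578.46


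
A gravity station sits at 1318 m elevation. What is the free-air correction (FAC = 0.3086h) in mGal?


FAC = 0.3086 * h
= 0.3086 * 1318
= 406.7348 mGal

406.7348


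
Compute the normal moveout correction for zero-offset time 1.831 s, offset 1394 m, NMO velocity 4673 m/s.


x/Vnmo = 1394/4673 = 0.298309
(x/Vnmo)^2 = 0.088989
t0^2 = 3.352561
sqrt(3.352561 + 0.088989) = 1.855141
dt = 1.855141 - 1.831 = 0.024141

0.024141


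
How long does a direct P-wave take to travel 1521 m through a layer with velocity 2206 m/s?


t = x / V
= 1521 / 2206
= 0.6895 s

0.6895


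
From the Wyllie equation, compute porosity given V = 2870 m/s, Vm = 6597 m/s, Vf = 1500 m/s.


1/V - 1/Vm = 1/2870 - 1/6597 = 0.00019685
1/Vf - 1/Vm = 1/1500 - 1/6597 = 0.00051508
phi = 0.00019685 / 0.00051508 = 0.3822

0.3822


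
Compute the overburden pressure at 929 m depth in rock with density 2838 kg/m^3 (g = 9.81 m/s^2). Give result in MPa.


P = rho * g * z / 1e6
= 2838 * 9.81 * 929 / 1e6
= 25864084.62 / 1e6
= 25.8641 MPa

25.8641


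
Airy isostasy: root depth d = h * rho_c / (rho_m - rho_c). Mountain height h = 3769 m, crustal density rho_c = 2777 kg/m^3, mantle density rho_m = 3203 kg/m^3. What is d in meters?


rho_m - rho_c = 3203 - 2777 = 426
d = 3769 * 2777 / 426
= 10466513 / 426
= 24569.28 m

24569.28


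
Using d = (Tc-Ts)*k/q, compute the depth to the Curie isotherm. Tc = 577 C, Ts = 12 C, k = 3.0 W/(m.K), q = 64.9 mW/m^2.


T_Curie - T_surf = 577 - 12 = 565 C
Convert q to W/m^2: 64.9 mW/m^2 = 0.0649 W/m^2
d = 565 * 3.0 / 0.0649 = 26117.1 m

26117.1


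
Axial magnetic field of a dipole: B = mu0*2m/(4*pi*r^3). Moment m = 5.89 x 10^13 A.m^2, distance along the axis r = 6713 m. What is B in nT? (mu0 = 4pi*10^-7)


m = 5.89 x 10^13 = 58900000000000 A.m^2
2m = 117800000000000 A.m^2
r^3 = 6713^3 = 302517109097
B = (4pi*10^-7) * 117800000000000 / (4*pi * 302517109097) * 1e9
= 148031845.837151 / 3801542110097.43 * 1e9
= 38939.9464 nT

38939.9464


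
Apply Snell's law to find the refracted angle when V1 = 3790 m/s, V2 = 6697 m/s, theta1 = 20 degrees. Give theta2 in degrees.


sin(theta1) = sin(20 deg) = 0.34202
sin(theta2) = V2/V1 * sin(theta1) = 6697/3790 * 0.34202 = 0.604356
theta2 = arcsin(0.604356) = 37.1825 degrees

37.1825


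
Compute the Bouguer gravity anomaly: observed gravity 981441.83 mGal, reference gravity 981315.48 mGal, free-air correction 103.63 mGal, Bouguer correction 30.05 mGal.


BA = g_obs - g_ref + FAC - BC
= 981441.83 - 981315.48 + 103.63 - 30.05
= 199.93 mGal

199.93


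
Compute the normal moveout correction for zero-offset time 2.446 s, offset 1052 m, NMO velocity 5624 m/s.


x/Vnmo = 1052/5624 = 0.187055
(x/Vnmo)^2 = 0.03499
t0^2 = 5.982916
sqrt(5.982916 + 0.03499) = 2.453142
dt = 2.453142 - 2.446 = 0.007142

0.007142


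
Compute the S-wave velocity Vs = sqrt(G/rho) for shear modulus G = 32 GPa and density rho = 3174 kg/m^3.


Convert G to Pa: G = 32e9 Pa
Compute G/rho = 32e9 / 3174 = 10081915.564
Vs = sqrt(10081915.564) = 3175.2 m/s

3175.2


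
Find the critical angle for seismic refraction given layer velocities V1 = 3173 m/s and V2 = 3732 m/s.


V1/V2 = 3173/3732 = 0.850214
theta_c = arcsin(0.850214) = 58.235 degrees

58.235


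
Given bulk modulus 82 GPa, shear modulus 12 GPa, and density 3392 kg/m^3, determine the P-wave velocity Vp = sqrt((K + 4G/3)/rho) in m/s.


First compute the effective modulus:
K + 4G/3 = 82e9 + 4*12e9/3 = 98000000000.0 Pa
Then divide by density:
98000000000.0 / 3392 = 28891509.434 Pa/(kg/m^3)
Take the square root:
Vp = sqrt(28891509.434) = 5375.08 m/s

5375.08


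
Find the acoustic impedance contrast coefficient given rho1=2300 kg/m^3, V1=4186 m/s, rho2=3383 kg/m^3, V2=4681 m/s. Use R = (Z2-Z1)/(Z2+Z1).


Z1 = 2300 * 4186 = 9627800
Z2 = 3383 * 4681 = 15835823
R = (15835823 - 9627800) / (15835823 + 9627800) = 6208023 / 25463623 = 0.2438

0.2438


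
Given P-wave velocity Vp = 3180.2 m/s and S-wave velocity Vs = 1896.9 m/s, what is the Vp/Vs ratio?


Vp/Vs = 3180.2 / 1896.9
= 1.6765

1.6765


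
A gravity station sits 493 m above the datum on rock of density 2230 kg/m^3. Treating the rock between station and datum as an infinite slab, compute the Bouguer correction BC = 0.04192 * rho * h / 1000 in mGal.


BC = 0.04192 * rho * h / 1000
= 0.04192 * 2230 * 493 / 1000
= 46.0864 mGal

46.0864


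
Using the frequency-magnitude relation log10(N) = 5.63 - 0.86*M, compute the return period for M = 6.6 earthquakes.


log10(N) = 5.63 - 0.86*6.6 = -0.046
N = 10^-0.046 = 0.899498
T = 1/N = 1/0.899498 = 1.1117 years

1.1117


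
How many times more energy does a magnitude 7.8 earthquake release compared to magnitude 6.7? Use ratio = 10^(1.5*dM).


M2 - M1 = 7.8 - 6.7 = 1.1
1.5 * 1.1 = 1.65
ratio = 10^1.65 = 44.67

44.67


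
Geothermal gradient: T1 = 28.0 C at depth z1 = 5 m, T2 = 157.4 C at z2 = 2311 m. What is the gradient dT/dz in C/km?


dT = 157.4 - 28.0 = 129.4 C
dz = 2311 - 5 = 2306 m
gradient = dT/dz * 1000 = 129.4/2306 * 1000 = 56.1145 C/km

56.1145


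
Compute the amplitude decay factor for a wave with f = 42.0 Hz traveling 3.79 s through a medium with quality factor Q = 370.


pi*f*t/Q = pi*42.0*3.79/370 = 1.351564
A/A0 = exp(-1.351564) = 0.258835

0.258835


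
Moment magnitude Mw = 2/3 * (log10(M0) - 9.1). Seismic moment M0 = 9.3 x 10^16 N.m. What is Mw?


log10(M0) = log10(9.3 x 10^16) = 16.9685
Mw = 2/3 * (16.9685 - 9.1)
= 2/3 * 7.8685
= 5.25

5.25


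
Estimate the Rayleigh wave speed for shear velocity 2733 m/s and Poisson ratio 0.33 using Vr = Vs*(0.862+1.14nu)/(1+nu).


Numerator factor = 0.862 + 1.14*0.33 = 1.2382
Denominator = 1 + 0.33 = 1.33
Vr = 2733 * 1.2382 / 1.33 = 2544.36 m/s

2544.36


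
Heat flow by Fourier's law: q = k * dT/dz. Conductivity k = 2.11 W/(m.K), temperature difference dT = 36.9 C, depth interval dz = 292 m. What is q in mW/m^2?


q = k * dT / dz * 1000
= 2.11 * 36.9 / 292 * 1000
= 0.26664 * 1000
= 266.6404 mW/m^2

266.6404


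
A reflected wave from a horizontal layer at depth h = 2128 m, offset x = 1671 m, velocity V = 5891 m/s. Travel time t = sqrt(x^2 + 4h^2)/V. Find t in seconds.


x^2 + 4h^2 = 1671^2 + 4*2128^2 = 2792241 + 18113536 = 20905777
sqrt(20905777) = 4572.2836
t = 4572.2836 / 5891 = 0.7761 s

0.7761


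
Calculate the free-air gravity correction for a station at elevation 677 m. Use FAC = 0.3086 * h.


FAC = 0.3086 * h
= 0.3086 * 677
= 208.9222 mGal

208.9222


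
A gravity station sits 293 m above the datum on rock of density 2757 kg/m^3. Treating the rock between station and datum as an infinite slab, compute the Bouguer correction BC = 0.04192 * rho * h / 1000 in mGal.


BC = 0.04192 * rho * h / 1000
= 0.04192 * 2757 * 293 / 1000
= 33.863 mGal

33.863


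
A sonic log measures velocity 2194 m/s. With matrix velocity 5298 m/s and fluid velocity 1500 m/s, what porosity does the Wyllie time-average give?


1/V - 1/Vm = 1/2194 - 1/5298 = 0.00026704
1/Vf - 1/Vm = 1/1500 - 1/5298 = 0.00047792
phi = 0.00026704 / 0.00047792 = 0.5588

0.5588


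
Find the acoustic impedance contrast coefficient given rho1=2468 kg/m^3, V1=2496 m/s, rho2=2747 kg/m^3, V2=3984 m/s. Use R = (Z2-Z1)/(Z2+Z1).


Z1 = 2468 * 2496 = 6160128
Z2 = 2747 * 3984 = 10944048
R = (10944048 - 6160128) / (10944048 + 6160128) = 4783920 / 17104176 = 0.2797

0.2797


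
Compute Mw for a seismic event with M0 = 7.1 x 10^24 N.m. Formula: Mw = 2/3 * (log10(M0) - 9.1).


log10(M0) = log10(7.1 x 10^24) = 24.8513
Mw = 2/3 * (24.8513 - 9.1)
= 2/3 * 15.7513
= 10.5

10.5


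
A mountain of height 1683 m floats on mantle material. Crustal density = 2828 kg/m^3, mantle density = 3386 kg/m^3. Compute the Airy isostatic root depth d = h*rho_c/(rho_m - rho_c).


rho_m - rho_c = 3386 - 2828 = 558
d = 1683 * 2828 / 558
= 4759524 / 558
= 8529.61 m

8529.61


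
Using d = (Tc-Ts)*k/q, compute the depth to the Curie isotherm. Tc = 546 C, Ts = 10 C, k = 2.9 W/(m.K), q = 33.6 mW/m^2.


T_Curie - T_surf = 546 - 10 = 536 C
Convert q to W/m^2: 33.6 mW/m^2 = 0.0336 W/m^2
d = 536 * 2.9 / 0.0336 = 46261.9 m

46261.9


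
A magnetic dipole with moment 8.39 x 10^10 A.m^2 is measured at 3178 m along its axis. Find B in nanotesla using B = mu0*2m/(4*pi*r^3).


m = 8.39 x 10^10 = 83900000000 A.m^2
2m = 167800000000 A.m^2
r^3 = 3178^3 = 32096795752
B = (4pi*10^-7) * 167800000000 / (4*pi * 32096795752) * 1e9
= 210863.698909 / 403340230953.02 * 1e9
= 522.7936 nT

522.7936


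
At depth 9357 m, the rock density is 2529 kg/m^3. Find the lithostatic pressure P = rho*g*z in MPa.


P = rho * g * z / 1e6
= 2529 * 9.81 * 9357 / 1e6
= 232142397.93 / 1e6
= 232.1424 MPa

232.1424


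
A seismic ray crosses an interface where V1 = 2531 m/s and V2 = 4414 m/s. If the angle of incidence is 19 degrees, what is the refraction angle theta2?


sin(theta1) = sin(19 deg) = 0.325568
sin(theta2) = V2/V1 * sin(theta1) = 4414/2531 * 0.325568 = 0.567783
theta2 = arcsin(0.567783) = 34.5957 degrees

34.5957


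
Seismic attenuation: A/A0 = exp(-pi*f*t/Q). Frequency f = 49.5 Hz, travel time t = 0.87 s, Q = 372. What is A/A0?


pi*f*t/Q = pi*49.5*0.87/372 = 0.36369
A/A0 = exp(-0.36369) = 0.695107

0.695107


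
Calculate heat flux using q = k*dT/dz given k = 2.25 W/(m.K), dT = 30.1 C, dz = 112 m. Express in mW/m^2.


q = k * dT / dz * 1000
= 2.25 * 30.1 / 112 * 1000
= 0.604688 * 1000
= 604.6875 mW/m^2

604.6875


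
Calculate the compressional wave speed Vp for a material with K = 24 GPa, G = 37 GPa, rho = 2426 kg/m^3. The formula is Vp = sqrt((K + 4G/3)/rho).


First compute the effective modulus:
K + 4G/3 = 24e9 + 4*37e9/3 = 73333333333.33 Pa
Then divide by density:
73333333333.33 / 2426 = 30228084.6386 Pa/(kg/m^3)
Take the square root:
Vp = sqrt(30228084.6386) = 5498.01 m/s

5498.01


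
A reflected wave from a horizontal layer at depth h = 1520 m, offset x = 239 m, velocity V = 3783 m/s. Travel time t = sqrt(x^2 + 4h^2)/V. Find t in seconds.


x^2 + 4h^2 = 239^2 + 4*1520^2 = 57121 + 9241600 = 9298721
sqrt(9298721) = 3049.3804
t = 3049.3804 / 3783 = 0.8061 s

0.8061


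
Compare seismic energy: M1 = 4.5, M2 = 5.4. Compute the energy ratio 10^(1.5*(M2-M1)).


M2 - M1 = 5.4 - 4.5 = 0.9
1.5 * 0.9 = 1.35
ratio = 10^1.35 = 22.39

22.39


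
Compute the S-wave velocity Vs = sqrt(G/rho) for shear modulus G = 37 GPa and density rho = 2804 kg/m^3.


Convert G to Pa: G = 37e9 Pa
Compute G/rho = 37e9 / 2804 = 13195435.0927
Vs = sqrt(13195435.0927) = 3632.55 m/s

3632.55


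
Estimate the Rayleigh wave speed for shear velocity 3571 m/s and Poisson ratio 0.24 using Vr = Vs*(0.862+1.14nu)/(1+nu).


Numerator factor = 0.862 + 1.14*0.24 = 1.1356
Denominator = 1 + 0.24 = 1.24
Vr = 3571 * 1.1356 / 1.24 = 3270.34 m/s

3270.34


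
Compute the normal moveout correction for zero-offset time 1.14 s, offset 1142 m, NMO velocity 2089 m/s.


x/Vnmo = 1142/2089 = 0.546673
(x/Vnmo)^2 = 0.298851
t0^2 = 1.2996
sqrt(1.2996 + 0.298851) = 1.264299
dt = 1.264299 - 1.14 = 0.124299

0.124299


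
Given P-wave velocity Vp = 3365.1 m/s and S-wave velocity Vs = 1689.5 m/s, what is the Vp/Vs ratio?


Vp/Vs = 3365.1 / 1689.5
= 1.9918

1.9918


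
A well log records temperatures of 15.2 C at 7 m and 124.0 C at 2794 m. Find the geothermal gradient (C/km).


dT = 124.0 - 15.2 = 108.8 C
dz = 2794 - 7 = 2787 m
gradient = dT/dz * 1000 = 108.8/2787 * 1000 = 39.0384 C/km

39.0384


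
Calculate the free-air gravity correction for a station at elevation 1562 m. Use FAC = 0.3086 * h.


FAC = 0.3086 * h
= 0.3086 * 1562
= 482.0332 mGal

482.0332


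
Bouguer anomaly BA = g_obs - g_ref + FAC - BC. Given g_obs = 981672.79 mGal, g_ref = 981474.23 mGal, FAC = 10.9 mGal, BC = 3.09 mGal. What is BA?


BA = g_obs - g_ref + FAC - BC
= 981672.79 - 981474.23 + 10.9 - 3.09
= 206.37 mGal

206.37


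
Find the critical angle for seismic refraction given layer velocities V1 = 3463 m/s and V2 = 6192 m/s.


V1/V2 = 3463/6192 = 0.55927
theta_c = arcsin(0.55927) = 34.0053 degrees

34.0053


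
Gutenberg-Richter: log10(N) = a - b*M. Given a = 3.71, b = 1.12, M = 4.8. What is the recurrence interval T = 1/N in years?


log10(N) = 3.71 - 1.12*4.8 = -1.666
N = 10^-1.666 = 0.021577
T = 1/N = 1/0.021577 = 46.3447 years

46.3447


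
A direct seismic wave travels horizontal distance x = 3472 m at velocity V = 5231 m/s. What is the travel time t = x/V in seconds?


t = x / V
= 3472 / 5231
= 0.6637 s

0.6637


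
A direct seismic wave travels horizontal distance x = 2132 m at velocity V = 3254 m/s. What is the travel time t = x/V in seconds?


t = x / V
= 2132 / 3254
= 0.6552 s

0.6552


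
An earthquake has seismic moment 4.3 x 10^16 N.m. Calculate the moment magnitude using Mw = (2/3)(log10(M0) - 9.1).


log10(M0) = log10(4.3 x 10^16) = 16.6335
Mw = 2/3 * (16.6335 - 9.1)
= 2/3 * 7.5335
= 5.02

5.02


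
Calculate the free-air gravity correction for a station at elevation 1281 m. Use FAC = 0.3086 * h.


FAC = 0.3086 * h
= 0.3086 * 1281
= 395.3166 mGal

395.3166


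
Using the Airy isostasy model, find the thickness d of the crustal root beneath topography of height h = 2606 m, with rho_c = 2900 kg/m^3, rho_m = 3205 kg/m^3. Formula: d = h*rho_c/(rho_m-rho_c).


rho_m - rho_c = 3205 - 2900 = 305
d = 2606 * 2900 / 305
= 7557400 / 305
= 24778.36 m

24778.36


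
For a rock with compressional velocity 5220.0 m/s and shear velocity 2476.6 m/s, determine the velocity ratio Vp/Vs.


Vp/Vs = 5220.0 / 2476.6
= 2.1077

2.1077


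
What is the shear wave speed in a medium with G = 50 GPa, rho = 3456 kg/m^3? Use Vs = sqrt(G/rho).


Convert G to Pa: G = 50e9 Pa
Compute G/rho = 50e9 / 3456 = 14467592.5926
Vs = sqrt(14467592.5926) = 3803.63 m/s

3803.63


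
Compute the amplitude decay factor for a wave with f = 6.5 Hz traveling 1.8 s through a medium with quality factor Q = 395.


pi*f*t/Q = pi*6.5*1.8/395 = 0.093055
A/A0 = exp(-0.093055) = 0.911144

0.911144


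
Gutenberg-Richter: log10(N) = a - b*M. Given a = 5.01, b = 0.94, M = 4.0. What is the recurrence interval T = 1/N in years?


log10(N) = 5.01 - 0.94*4.0 = 1.25
N = 10^1.25 = 17.782794
T = 1/N = 1/17.782794 = 0.0562 years

0.0562


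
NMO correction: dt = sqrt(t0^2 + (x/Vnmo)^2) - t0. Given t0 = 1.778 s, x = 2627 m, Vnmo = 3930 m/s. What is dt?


x/Vnmo = 2627/3930 = 0.668448
(x/Vnmo)^2 = 0.446823
t0^2 = 3.161284
sqrt(3.161284 + 0.446823) = 1.899502
dt = 1.899502 - 1.778 = 0.121502

0.121502


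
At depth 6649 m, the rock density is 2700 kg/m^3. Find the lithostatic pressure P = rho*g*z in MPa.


P = rho * g * z / 1e6
= 2700 * 9.81 * 6649 / 1e6
= 176112063.0 / 1e6
= 176.1121 MPa

176.1121


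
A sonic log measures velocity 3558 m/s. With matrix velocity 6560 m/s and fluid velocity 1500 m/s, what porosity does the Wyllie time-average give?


1/V - 1/Vm = 1/3558 - 1/6560 = 0.00012862
1/Vf - 1/Vm = 1/1500 - 1/6560 = 0.00051423
phi = 0.00012862 / 0.00051423 = 0.2501

0.2501


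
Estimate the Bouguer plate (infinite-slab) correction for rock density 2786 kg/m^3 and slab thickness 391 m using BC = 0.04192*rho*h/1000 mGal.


BC = 0.04192 * rho * h / 1000
= 0.04192 * 2786 * 391 / 1000
= 45.6645 mGal

45.6645


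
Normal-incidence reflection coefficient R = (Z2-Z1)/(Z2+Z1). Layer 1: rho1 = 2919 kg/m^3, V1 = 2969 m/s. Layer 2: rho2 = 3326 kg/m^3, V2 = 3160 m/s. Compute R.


Z1 = 2919 * 2969 = 8666511
Z2 = 3326 * 3160 = 10510160
R = (10510160 - 8666511) / (10510160 + 8666511) = 1843649 / 19176671 = 0.0961

0.0961


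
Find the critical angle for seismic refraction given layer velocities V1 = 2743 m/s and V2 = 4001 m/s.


V1/V2 = 2743/4001 = 0.685579
theta_c = arcsin(0.685579) = 43.2811 degrees

43.2811


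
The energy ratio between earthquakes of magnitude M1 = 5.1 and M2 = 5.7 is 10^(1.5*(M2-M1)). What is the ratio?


M2 - M1 = 5.7 - 5.1 = 0.6
1.5 * 0.6 = 0.9
ratio = 10^0.9 = 7.94

7.94


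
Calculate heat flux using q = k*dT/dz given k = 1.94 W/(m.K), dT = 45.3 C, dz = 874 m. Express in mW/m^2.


q = k * dT / dz * 1000
= 1.94 * 45.3 / 874 * 1000
= 0.100551 * 1000
= 100.5515 mW/m^2

100.5515


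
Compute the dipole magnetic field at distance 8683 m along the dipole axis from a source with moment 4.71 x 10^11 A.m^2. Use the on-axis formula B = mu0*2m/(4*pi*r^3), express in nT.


m = 4.71 x 10^11 = 471000000000 A.m^2
2m = 942000000000 A.m^2
r^3 = 8683^3 = 654650347987
B = (4pi*10^-7) * 942000000000 / (4*pi * 654650347987) * 1e9
= 1183752.111873 / 8226578895623.84 * 1e9
= 143.8936 nT

143.8936


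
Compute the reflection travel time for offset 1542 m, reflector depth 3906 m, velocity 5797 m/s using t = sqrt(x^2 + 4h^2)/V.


x^2 + 4h^2 = 1542^2 + 4*3906^2 = 2377764 + 61027344 = 63405108
sqrt(63405108) = 7962.7324
t = 7962.7324 / 5797 = 1.3736 s

1.3736


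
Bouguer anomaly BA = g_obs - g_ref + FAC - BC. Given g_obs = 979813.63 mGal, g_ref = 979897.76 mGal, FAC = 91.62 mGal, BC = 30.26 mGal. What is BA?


BA = g_obs - g_ref + FAC - BC
= 979813.63 - 979897.76 + 91.62 - 30.26
= -22.77 mGal

-22.77


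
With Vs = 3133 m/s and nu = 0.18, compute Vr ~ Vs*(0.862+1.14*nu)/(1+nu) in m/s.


Numerator factor = 0.862 + 1.14*0.18 = 1.0672
Denominator = 1 + 0.18 = 1.18
Vr = 3133 * 1.0672 / 1.18 = 2833.51 m/s

2833.51


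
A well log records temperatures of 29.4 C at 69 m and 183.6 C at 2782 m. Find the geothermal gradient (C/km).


dT = 183.6 - 29.4 = 154.2 C
dz = 2782 - 69 = 2713 m
gradient = dT/dz * 1000 = 154.2/2713 * 1000 = 56.8374 C/km

56.8374


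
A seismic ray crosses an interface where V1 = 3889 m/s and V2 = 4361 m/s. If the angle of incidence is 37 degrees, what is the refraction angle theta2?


sin(theta1) = sin(37 deg) = 0.601815
sin(theta2) = V2/V1 * sin(theta1) = 4361/3889 * 0.601815 = 0.674856
theta2 = arcsin(0.674856) = 42.443 degrees

42.443


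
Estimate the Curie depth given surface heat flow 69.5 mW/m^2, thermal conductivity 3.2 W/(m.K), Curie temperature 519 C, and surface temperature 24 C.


T_Curie - T_surf = 519 - 24 = 495 C
Convert q to W/m^2: 69.5 mW/m^2 = 0.0695 W/m^2
d = 495 * 3.2 / 0.0695 = 22791.37 m

22791.37


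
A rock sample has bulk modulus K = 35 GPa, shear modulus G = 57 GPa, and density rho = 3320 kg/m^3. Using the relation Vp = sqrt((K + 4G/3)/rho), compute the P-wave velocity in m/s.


First compute the effective modulus:
K + 4G/3 = 35e9 + 4*57e9/3 = 111000000000.0 Pa
Then divide by density:
111000000000.0 / 3320 = 33433734.9398 Pa/(kg/m^3)
Take the square root:
Vp = sqrt(33433734.9398) = 5782.19 m/s

5782.19


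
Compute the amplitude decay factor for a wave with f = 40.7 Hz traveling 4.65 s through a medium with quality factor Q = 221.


pi*f*t/Q = pi*40.7*4.65/221 = 2.690326
A/A0 = exp(-2.690326) = 0.067859

0.067859


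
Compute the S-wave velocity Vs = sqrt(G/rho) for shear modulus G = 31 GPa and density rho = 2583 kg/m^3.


Convert G to Pa: G = 31e9 Pa
Compute G/rho = 31e9 / 2583 = 12001548.5869
Vs = sqrt(12001548.5869) = 3464.33 m/s

3464.33


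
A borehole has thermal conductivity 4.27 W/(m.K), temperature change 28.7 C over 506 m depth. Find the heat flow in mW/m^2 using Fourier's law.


q = k * dT / dz * 1000
= 4.27 * 28.7 / 506 * 1000
= 0.242192 * 1000
= 242.1917 mW/m^2

242.1917


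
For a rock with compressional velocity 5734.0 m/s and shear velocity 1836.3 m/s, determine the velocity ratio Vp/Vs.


Vp/Vs = 5734.0 / 1836.3
= 3.1226

3.1226


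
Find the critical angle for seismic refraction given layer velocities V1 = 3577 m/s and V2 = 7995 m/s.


V1/V2 = 3577/7995 = 0.447405
theta_c = arcsin(0.447405) = 26.5773 degrees

26.5773


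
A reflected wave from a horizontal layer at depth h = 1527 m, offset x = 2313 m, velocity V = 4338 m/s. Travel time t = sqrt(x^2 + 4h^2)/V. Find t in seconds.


x^2 + 4h^2 = 2313^2 + 4*1527^2 = 5349969 + 9326916 = 14676885
sqrt(14676885) = 3831.0423
t = 3831.0423 / 4338 = 0.8831 s

0.8831


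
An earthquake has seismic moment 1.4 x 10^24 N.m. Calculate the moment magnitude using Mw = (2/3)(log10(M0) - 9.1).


log10(M0) = log10(1.4 x 10^24) = 24.1461
Mw = 2/3 * (24.1461 - 9.1)
= 2/3 * 15.0461
= 10.03

10.03


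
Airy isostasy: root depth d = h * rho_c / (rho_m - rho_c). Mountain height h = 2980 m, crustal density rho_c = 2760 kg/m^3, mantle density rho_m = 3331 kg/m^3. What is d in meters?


rho_m - rho_c = 3331 - 2760 = 571
d = 2980 * 2760 / 571
= 8224800 / 571
= 14404.2 m

14404.2


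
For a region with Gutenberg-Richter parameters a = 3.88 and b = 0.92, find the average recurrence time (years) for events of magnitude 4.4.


log10(N) = 3.88 - 0.92*4.4 = -0.168
N = 10^-0.168 = 0.679204
T = 1/N = 1/0.679204 = 1.4723 years

1.4723


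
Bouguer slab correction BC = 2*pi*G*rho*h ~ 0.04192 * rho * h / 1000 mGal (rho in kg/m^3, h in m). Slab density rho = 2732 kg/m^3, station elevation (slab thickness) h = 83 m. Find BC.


BC = 0.04192 * rho * h / 1000
= 0.04192 * 2732 * 83 / 1000
= 9.5056 mGal

9.5056


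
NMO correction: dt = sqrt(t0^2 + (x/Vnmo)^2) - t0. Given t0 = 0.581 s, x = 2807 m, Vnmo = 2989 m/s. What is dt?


x/Vnmo = 2807/2989 = 0.93911
(x/Vnmo)^2 = 0.881928
t0^2 = 0.337561
sqrt(0.337561 + 0.881928) = 1.104305
dt = 1.104305 - 0.581 = 0.523305

0.523305


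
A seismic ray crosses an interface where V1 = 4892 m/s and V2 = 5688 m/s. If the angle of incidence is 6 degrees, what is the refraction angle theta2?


sin(theta1) = sin(6 deg) = 0.104528
sin(theta2) = V2/V1 * sin(theta1) = 5688/4892 * 0.104528 = 0.121537
theta2 = arcsin(0.121537) = 6.9808 degrees

6.9808


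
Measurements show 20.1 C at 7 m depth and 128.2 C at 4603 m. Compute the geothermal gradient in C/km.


dT = 128.2 - 20.1 = 108.1 C
dz = 4603 - 7 = 4596 m
gradient = dT/dz * 1000 = 108.1/4596 * 1000 = 23.5205 C/km

23.5205


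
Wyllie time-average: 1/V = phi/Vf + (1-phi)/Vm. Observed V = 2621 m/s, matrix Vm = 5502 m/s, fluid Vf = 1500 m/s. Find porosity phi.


1/V - 1/Vm = 1/2621 - 1/5502 = 0.00019978
1/Vf - 1/Vm = 1/1500 - 1/5502 = 0.00048491
phi = 0.00019978 / 0.00048491 = 0.412

0.412


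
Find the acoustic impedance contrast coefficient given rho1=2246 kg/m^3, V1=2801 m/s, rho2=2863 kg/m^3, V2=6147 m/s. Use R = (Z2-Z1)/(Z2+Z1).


Z1 = 2246 * 2801 = 6291046
Z2 = 2863 * 6147 = 17598861
R = (17598861 - 6291046) / (17598861 + 6291046) = 11307815 / 23889907 = 0.4733

0.4733


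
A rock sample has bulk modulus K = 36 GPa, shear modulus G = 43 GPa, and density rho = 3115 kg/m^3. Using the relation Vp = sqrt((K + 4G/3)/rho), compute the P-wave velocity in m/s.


First compute the effective modulus:
K + 4G/3 = 36e9 + 4*43e9/3 = 93333333333.33 Pa
Then divide by density:
93333333333.33 / 3115 = 29962546.8165 Pa/(kg/m^3)
Take the square root:
Vp = sqrt(29962546.8165) = 5473.81 m/s

5473.81


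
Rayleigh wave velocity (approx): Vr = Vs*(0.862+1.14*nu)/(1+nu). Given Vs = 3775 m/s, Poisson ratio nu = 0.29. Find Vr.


Numerator factor = 0.862 + 1.14*0.29 = 1.1926
Denominator = 1 + 0.29 = 1.29
Vr = 3775 * 1.1926 / 1.29 = 3489.97 m/s

3489.97


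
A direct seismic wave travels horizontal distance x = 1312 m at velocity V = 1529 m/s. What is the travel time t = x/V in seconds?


t = x / V
= 1312 / 1529
= 0.8581 s

0.8581


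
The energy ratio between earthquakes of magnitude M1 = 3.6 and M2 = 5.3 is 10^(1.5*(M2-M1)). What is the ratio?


M2 - M1 = 5.3 - 3.6 = 1.7
1.5 * 1.7 = 2.55
ratio = 10^2.55 = 354.81

354.81


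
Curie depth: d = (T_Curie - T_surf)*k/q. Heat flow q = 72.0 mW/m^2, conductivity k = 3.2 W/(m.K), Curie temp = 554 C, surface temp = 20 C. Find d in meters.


T_Curie - T_surf = 554 - 20 = 534 C
Convert q to W/m^2: 72.0 mW/m^2 = 0.072 W/m^2
d = 534 * 3.2 / 0.072 = 23733.33 m

23733.33


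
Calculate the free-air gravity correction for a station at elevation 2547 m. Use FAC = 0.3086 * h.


FAC = 0.3086 * h
= 0.3086 * 2547
= 786.0042 mGal

786.0042


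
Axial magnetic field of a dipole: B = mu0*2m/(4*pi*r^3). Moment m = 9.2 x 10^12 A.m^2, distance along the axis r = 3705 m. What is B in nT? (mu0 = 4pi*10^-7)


m = 9.2 x 10^12 = 9200000000000 A.m^2
2m = 18400000000000 A.m^2
r^3 = 3705^3 = 50858627625
B = (4pi*10^-7) * 18400000000000 / (4*pi * 50858627625) * 1e9
= 23122121.930421 / 639108363673.44 * 1e9
= 36178.719 nT

36178.719


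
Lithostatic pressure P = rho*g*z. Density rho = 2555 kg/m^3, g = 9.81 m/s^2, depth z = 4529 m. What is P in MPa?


P = rho * g * z / 1e6
= 2555 * 9.81 * 4529 / 1e6
= 113517346.95 / 1e6
= 113.5173 MPa

113.5173


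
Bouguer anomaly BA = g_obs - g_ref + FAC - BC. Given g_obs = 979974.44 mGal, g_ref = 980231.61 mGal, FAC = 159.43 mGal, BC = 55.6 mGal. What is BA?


BA = g_obs - g_ref + FAC - BC
= 979974.44 - 980231.61 + 159.43 - 55.6
= -153.34 mGal

-153.34


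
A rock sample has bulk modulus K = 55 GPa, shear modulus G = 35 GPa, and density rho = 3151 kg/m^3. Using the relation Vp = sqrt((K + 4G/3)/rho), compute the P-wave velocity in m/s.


First compute the effective modulus:
K + 4G/3 = 55e9 + 4*35e9/3 = 101666666666.67 Pa
Then divide by density:
101666666666.67 / 3151 = 32264889.4531 Pa/(kg/m^3)
Take the square root:
Vp = sqrt(32264889.4531) = 5680.22 m/s

5680.22


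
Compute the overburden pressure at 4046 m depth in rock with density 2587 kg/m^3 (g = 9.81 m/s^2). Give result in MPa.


P = rho * g * z / 1e6
= 2587 * 9.81 * 4046 / 1e6
= 102681289.62 / 1e6
= 102.6813 MPa

102.6813


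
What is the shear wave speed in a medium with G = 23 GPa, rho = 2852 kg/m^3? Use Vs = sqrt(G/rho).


Convert G to Pa: G = 23e9 Pa
Compute G/rho = 23e9 / 2852 = 8064516.129
Vs = sqrt(8064516.129) = 2839.81 m/s

2839.81
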